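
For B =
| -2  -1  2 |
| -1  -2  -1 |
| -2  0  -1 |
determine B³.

[[4, -9, 3], [-19, -16, 6], [-8, -10, 13]]

B² = [[1, 4, -5], [6, 5, 1], [6, 2, -3]]
B³ = [[4, -9, 3], [-19, -16, 6], [-8, -10, 13]]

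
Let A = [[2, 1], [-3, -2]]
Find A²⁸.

A² = I (check: tr A = 0 and det A = -1), so A²⁸ = I since 28 is even.

[[1, 0], [0, 1]]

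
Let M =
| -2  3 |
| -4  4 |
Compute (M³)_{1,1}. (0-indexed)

-8

M² = [[-8, 6], [-8, 4]]
M³ = [[-8, 0], [0, -8]]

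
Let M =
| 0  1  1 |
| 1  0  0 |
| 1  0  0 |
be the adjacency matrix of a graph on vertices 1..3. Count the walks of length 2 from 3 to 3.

1

The number of length-2 walks from vertex 3 to vertex 3 is entry (3,3) of M², where M is the adjacency matrix.
M² = [[2, 0, 0], [0, 1, 1], [0, 1, 1]]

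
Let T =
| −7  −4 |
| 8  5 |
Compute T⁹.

tr T = −2 and det T = −3, so the characteristic polynomial is λ² − (−2)λ + (−3) with roots 1 and −3.
Eigenvectors give P = [[−1, 1], [2, −1]] with P⁻¹ = [[1, 1], [2, 1]], and T = P·diag(1, −3)·P⁻¹.
Then T⁹ = P·diag(1, −19683)·P⁻¹ = [[−1, −19683], [2, 19683]] · [[1, 1], [2, 1]] = [[−39367, −19684], [39368, 19685]].

[[−39367, −19684], [39368, 19685]]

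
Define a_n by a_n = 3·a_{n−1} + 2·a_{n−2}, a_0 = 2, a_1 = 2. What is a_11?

With companion matrix Q = [[3, 2], [1, 0]], [a_n, a_{n−1}]ᵀ = Q·[a_{n−1}, a_{n−2}]ᵀ, so [a_11, a_10]ᵀ = Q¹⁰·[a_1, a_0]ᵀ.
Q¹⁰ = [[283667, 159294], [79647, 44726]], giving [a_11, a_10]ᵀ = [[885922], [248746]].

885922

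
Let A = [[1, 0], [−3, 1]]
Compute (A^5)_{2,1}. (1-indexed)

−15

A = I + N where N = [[0, 0], [−3, 0]] is strictly lower-triangular, so N^2 = 0.
(I + N)^5 = I + 5·N = [[1, 0], [−15, 1]].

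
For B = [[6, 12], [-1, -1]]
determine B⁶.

tr B = 5 and det B = 6, so the characteristic polynomial is λ² − (5)λ + (6) with roots 3 and 2.
Eigenvectors give P = [[-4, -3], [1, 1]] with P⁻¹ = [[-1, -3], [1, 4]], and B = P·diag(3, 2)·P⁻¹.
Then B⁶ = P·diag(729, 64)·P⁻¹ = [[-2916, -192], [729, 64]] · [[-1, -3], [1, 4]] = [[2724, 7980], [-665, -1931]].

[[2724, 7980], [-665, -1931]]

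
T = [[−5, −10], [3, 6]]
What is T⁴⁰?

T² = T (a projection; rank 1, trace 1), so T⁴⁰ = T.

[[−5, −10], [3, 6]]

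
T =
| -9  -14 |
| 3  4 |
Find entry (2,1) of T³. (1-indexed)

tr T = -5 and det T = 6, so the characteristic polynomial is λ² − (-5)λ + (6) with roots -2 and -3.
Eigenvectors give P = [[2, 7], [-1, -3]] with P⁻¹ = [[-3, -7], [1, 2]], and T = P·diag(-2, -3)·P⁻¹.
Then T³ = P·diag(-8, -27)·P⁻¹ = [[-16, -189], [8, 81]] · [[-3, -7], [1, 2]] = [[-141, -266], [57, 106]].

57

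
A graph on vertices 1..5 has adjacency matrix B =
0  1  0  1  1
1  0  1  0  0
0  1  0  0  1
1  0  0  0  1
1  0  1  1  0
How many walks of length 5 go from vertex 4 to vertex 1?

22

The number of length-5 walks from vertex 4 to vertex 1 is entry (4,1) of B⁵, where B is the adjacency matrix.
B² = [[3, 0, 2, 1, 1], [0, 2, 0, 1, 2], [2, 0, 2, 1, 0], [1, 1, 1, 2, 1], [1, 2, 0, 1, 3]]
B³ = [[2, 5, 1, 4, 6], [5, 0, 4, 2, 1], [1, 4, 0, 2, 5], [4, 2, 2, 2, 4], [6, 1, 5, 4, 2]]
B⁴ = [[15, 3, 11, 8, 7], [3, 9, 1, 6, 11], [11, 1, 9, 6, 3], [8, 6, 6, 8, 8], [7, 11, 3, 8, 15]]
B⁵ = [[18, 26, 10, 22, 34], [26, 4, 20, 14, 10], [10, 20, 4, 14, 26], [22, 14, 14, 16, 22], [34, 10, 26, 22, 18]]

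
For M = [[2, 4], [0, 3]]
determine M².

[[4, 20], [0, 9]]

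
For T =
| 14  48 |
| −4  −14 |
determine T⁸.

tr T = 0 and det T = −4, so the characteristic polynomial is λ² − (0)λ + (−4) with roots 2 and −2.
Eigenvectors give P = [[−4, 3], [1, −1]] with P⁻¹ = [[−1, −3], [−1, −4]], and T = P·diag(2, −2)·P⁻¹.
Then T⁸ = P·diag(256, 256)·P⁻¹ = [[−1024, 768], [256, −256]] · [[−1, −3], [−1, −4]] = [[256, 0], [0, 256]].

[[256, 0], [0, 256]]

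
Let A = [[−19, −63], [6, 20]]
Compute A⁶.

tr A = 1 and det A = −2, so the characteristic polynomial is λ² − (1)λ + (−2) with roots −1 and 2.
Eigenvectors give P = [[−7, 3], [2, −1]] with P⁻¹ = [[−1, −3], [−2, −7]], and A = P·diag(−1, 2)·P⁻¹.
Then A⁶ = P·diag(1, 64)·P⁻¹ = [[−7, 192], [2, −64]] · [[−1, −3], [−2, −7]] = [[−377, −1323], [126, 442]].

[[−377, −1323], [126, 442]]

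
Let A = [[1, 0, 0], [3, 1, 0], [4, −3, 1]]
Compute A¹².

A = I + N where N = [[0, 0, 0], [3, 0, 0], [4, −3, 0]] is strictly lower-triangular, so N³ = 0.
(I + N)¹² = I + 12·N + 66·N² = [[1, 0, 0], [36, 1, 0], [−546, −36, 1]].

[[1, 0, 0], [36, 1, 0], [−546, −36, 1]]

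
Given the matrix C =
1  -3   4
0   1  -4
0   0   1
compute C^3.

C = I + N where N = [[0, -3, 4], [0, 0, -4], [0, 0, 0]] is strictly upper-triangular, so N^3 = 0.
(I + N)^3 = I + 3·N + 3·N^2 = [[1, -9, 48], [0, 1, -12], [0, 0, 1]].

[[1, -9, 48], [0, 1, -12], [0, 0, 1]]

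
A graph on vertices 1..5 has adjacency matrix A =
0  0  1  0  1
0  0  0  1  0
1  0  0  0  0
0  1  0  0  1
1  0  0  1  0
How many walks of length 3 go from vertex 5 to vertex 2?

The number of length-3 walks from vertex 5 to vertex 2 is entry (5,2) of A³, where A is the adjacency matrix.
A² = [[2, 0, 0, 1, 0], [0, 1, 0, 0, 1], [0, 0, 1, 0, 1], [1, 0, 0, 2, 0], [0, 1, 1, 0, 2]]
A³ = [[0, 1, 2, 0, 3], [1, 0, 0, 2, 0], [2, 0, 0, 1, 0], [0, 2, 1, 0, 3], [3, 0, 0, 3, 0]]

0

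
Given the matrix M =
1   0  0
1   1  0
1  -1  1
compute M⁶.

[[1, 0, 0], [6, 1, 0], [-9, -6, 1]]

M = I + N where N = [[0, 0, 0], [1, 0, 0], [1, -1, 0]] is strictly lower-triangular, so N³ = 0.
(I + N)⁶ = I + 6·N + 15·N² = [[1, 0, 0], [6, 1, 0], [-9, -6, 1]].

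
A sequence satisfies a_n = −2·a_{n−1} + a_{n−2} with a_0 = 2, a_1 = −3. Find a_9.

With companion matrix T = [[−2, 1], [1, 0]], [a_n, a_{n−1}]ᵀ = T·[a_{n−1}, a_{n−2}]ᵀ, so [a_9, a_8]ᵀ = T⁸·[a_1, a_0]ᵀ.
T⁸ = [[985, −408], [−408, 169]], giving [a_9, a_8]ᵀ = [[−3771], [1562]].

−3771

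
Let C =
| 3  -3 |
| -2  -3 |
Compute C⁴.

C² = [[15, 0], [0, 15]]
C³ = [[45, -45], [-30, -45]]
C⁴ = [[225, 0], [0, 225]]

[[225, 0], [0, 225]]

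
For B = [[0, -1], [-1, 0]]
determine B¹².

[[1, 0], [0, 1]]

B² = I (check: tr B = 0 and det B = -1), so B¹² = I since 12 is even.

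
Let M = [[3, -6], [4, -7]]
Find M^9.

[[39363, -59046], [39364, -59047]]

tr M = -4 and det M = 3, so the characteristic polynomial is λ² − (-4)λ + (3) with roots -1 and -3.
Eigenvectors give P = [[3, 1], [2, 1]] with P⁻¹ = [[1, -1], [-2, 3]], and M = P·diag(-1, -3)·P⁻¹.
Then M^9 = P·diag(-1, -19683)·P⁻¹ = [[-3, -19683], [-2, -19683]] · [[1, -1], [-2, 3]] = [[39363, -59046], [39364, -59047]].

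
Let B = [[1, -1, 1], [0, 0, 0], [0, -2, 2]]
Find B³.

B² = [[1, -3, 3], [0, 0, 0], [0, -4, 4]]
B³ = [[1, -7, 7], [0, 0, 0], [0, -8, 8]]

[[1, -7, 7], [0, 0, 0], [0, -8, 8]]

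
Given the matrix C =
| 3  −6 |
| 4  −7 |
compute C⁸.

tr C = −4 and det C = 3, so the characteristic polynomial is λ² − (−4)λ + (3) with roots −3 and −1.
Eigenvectors give P = [[1, −3], [1, −2]] with P⁻¹ = [[−2, 3], [−1, 1]], and C = P·diag(−3, −1)·P⁻¹.
Then C⁸ = P·diag(6561, 1)·P⁻¹ = [[6561, −3], [6561, −2]] · [[−2, 3], [−1, 1]] = [[−13119, 19680], [−13120, 19681]].

[[−13119, 19680], [−13120, 19681]]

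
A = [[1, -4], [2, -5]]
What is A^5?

tr A = -4 and det A = 3, so the characteristic polynomial is λ² − (-4)λ + (3) with roots -1 and -3.
Eigenvectors give P = [[-2, -1], [-1, -1]] with P⁻¹ = [[-1, 1], [1, -2]], and A = P·diag(-1, -3)·P⁻¹.
Then A^5 = P·diag(-1, -243)·P⁻¹ = [[2, 243], [1, 243]] · [[-1, 1], [1, -2]] = [[241, -484], [242, -485]].

[[241, -484], [242, -485]]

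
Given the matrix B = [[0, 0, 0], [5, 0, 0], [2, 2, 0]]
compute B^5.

[[0, 0, 0], [0, 0, 0], [0, 0, 0]]

B is strictly triangular, hence nilpotent: B^3 = 0, so B^5 = 0.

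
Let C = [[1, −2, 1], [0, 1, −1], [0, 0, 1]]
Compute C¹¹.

[[1, −22, 121], [0, 1, −11], [0, 0, 1]]

C = I + N where N = [[0, −2, 1], [0, 0, −1], [0, 0, 0]] is strictly upper-triangular, so N³ = 0.
(I + N)¹¹ = I + 11·N + 55·N² = [[1, −22, 121], [0, 1, −11], [0, 0, 1]].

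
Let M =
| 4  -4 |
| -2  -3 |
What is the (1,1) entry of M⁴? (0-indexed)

297

M² = [[24, -4], [-2, 17]]
M³ = [[104, -84], [-42, -43]]
M⁴ = [[584, -164], [-82, 297]]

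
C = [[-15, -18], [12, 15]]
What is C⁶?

tr C = 0 and det C = -9, so the characteristic polynomial is λ² − (0)λ + (-9) with roots 3 and -3.
Eigenvectors give P = [[1, 3], [-1, -2]] with P⁻¹ = [[-2, -3], [1, 1]], and C = P·diag(3, -3)·P⁻¹.
Then C⁶ = P·diag(729, 729)·P⁻¹ = [[729, 2187], [-729, -1458]] · [[-2, -3], [1, 1]] = [[729, 0], [0, 729]].

[[729, 0], [0, 729]]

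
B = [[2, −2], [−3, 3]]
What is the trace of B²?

25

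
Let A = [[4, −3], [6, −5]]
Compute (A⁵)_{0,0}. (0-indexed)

tr A = −1 and det A = −2, so the characteristic polynomial is λ² − (−1)λ + (−2) with roots −2 and 1.
Eigenvectors give P = [[−1, 1], [−2, 1]] with P⁻¹ = [[1, −1], [2, −1]], and A = P·diag(−2, 1)·P⁻¹.
Then A⁵ = P·diag(−32, 1)·P⁻¹ = [[32, 1], [64, 1]] · [[1, −1], [2, −1]] = [[34, −33], [66, −65]].

34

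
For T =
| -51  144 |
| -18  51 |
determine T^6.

tr T = 0 and det T = -9, so the characteristic polynomial is λ² − (0)λ + (-9) with roots 3 and -3.
Eigenvectors give P = [[-8, 3], [-3, 1]] with P⁻¹ = [[1, -3], [3, -8]], and T = P·diag(3, -3)·P⁻¹.
Then T^6 = P·diag(729, 729)·P⁻¹ = [[-5832, 2187], [-2187, 729]] · [[1, -3], [3, -8]] = [[729, 0], [0, 729]].

[[729, 0], [0, 729]]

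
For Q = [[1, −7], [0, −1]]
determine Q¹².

[[1, 0], [0, 1]]

Q² = I (check: tr Q = 0 and det Q = −1), so Q¹² = I since 12 is even.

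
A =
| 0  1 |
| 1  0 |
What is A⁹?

A² = I (check: tr A = 0 and det A = −1), so A⁹ = A since 9 is odd.

[[0, 1], [1, 0]]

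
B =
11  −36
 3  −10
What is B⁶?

tr B = 1 and det B = −2, so the characteristic polynomial is λ² − (1)λ + (−2) with roots 2 and −1.
Eigenvectors give P = [[4, 3], [1, 1]] with P⁻¹ = [[1, −3], [−1, 4]], and B = P·diag(2, −1)·P⁻¹.
Then B⁶ = P·diag(64, 1)·P⁻¹ = [[256, 3], [64, 1]] · [[1, −3], [−1, 4]] = [[253, −756], [63, −188]].

[[253, −756], [63, −188]]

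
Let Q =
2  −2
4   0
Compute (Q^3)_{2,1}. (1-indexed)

−16

Q^2 = [[−4, −4], [8, −8]]
Q^3 = [[−24, 8], [−16, −16]]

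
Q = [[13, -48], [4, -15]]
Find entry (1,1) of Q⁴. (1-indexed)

tr Q = -2 and det Q = -3, so the characteristic polynomial is λ² − (-2)λ + (-3) with roots 1 and -3.
Eigenvectors give P = [[-4, -3], [-1, -1]] with P⁻¹ = [[-1, 3], [1, -4]], and Q = P·diag(1, -3)·P⁻¹.
Then Q⁴ = P·diag(1, 81)·P⁻¹ = [[-4, -243], [-1, -81]] · [[-1, 3], [1, -4]] = [[-239, 960], [-80, 321]].

-239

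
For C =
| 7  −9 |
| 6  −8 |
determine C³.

[[19, −27], [18, −26]]

tr C = −1 and det C = −2, so the characteristic polynomial is λ² − (−1)λ + (−2) with roots 1 and −2.
Eigenvectors give P = [[3, 1], [2, 1]] with P⁻¹ = [[1, −1], [−2, 3]], and C = P·diag(1, −2)·P⁻¹.
Then C³ = P·diag(1, −8)·P⁻¹ = [[3, −8], [2, −8]] · [[1, −1], [−2, 3]] = [[19, −27], [18, −26]].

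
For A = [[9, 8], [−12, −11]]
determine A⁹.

[[39369, 39368], [−59052, −59051]]

tr A = −2 and det A = −3, so the characteristic polynomial is λ² − (−2)λ + (−3) with roots 1 and −3.
Eigenvectors give P = [[−1, −2], [1, 3]] with P⁻¹ = [[−3, −2], [1, 1]], and A = P·diag(1, −3)·P⁻¹.
Then A⁹ = P·diag(1, −19683)·P⁻¹ = [[−1, 39366], [1, −59049]] · [[−3, −2], [1, 1]] = [[39369, 39368], [−59052, −59051]].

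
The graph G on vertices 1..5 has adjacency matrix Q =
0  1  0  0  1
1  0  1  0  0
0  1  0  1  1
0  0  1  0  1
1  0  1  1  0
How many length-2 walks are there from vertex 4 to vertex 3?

The number of length-2 walks from vertex 4 to vertex 3 is entry (4,3) of Q^2, where Q is the adjacency matrix.
Q^2 = [[2, 0, 2, 1, 0], [0, 2, 0, 1, 2], [2, 0, 3, 1, 1], [1, 1, 1, 2, 1], [0, 2, 1, 1, 3]]

1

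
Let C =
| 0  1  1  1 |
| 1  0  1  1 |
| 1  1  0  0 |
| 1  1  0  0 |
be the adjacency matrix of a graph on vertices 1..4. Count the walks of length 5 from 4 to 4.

18

The number of length-5 walks from vertex 4 to vertex 4 is entry (4,4) of C⁵, where C is the adjacency matrix.
C² = [[3, 2, 1, 1], [2, 3, 1, 1], [1, 1, 2, 2], [1, 1, 2, 2]]
C³ = [[4, 5, 5, 5], [5, 4, 5, 5], [5, 5, 2, 2], [5, 5, 2, 2]]
C⁴ = [[15, 14, 9, 9], [14, 15, 9, 9], [9, 9, 10, 10], [9, 9, 10, 10]]
C⁵ = [[32, 33, 29, 29], [33, 32, 29, 29], [29, 29, 18, 18], [29, 29, 18, 18]]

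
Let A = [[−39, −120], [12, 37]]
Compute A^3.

tr A = −2 and det A = −3, so the characteristic polynomial is λ² − (−2)λ + (−3) with roots 1 and −3.
Eigenvectors give P = [[−3, −10], [1, 3]] with P⁻¹ = [[3, 10], [−1, −3]], and A = P·diag(1, −3)·P⁻¹.
Then A^3 = P·diag(1, −27)·P⁻¹ = [[−3, 270], [1, −81]] · [[3, 10], [−1, −3]] = [[−279, −840], [84, 253]].

[[−279, −840], [84, 253]]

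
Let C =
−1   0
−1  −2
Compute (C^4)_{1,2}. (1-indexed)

tr C = −3 and det C = 2, so the characteristic polynomial is λ² − (−3)λ + (2) with roots −1 and −2.
Eigenvectors give P = [[−1, 0], [1, 1]] with P⁻¹ = [[−1, 0], [1, 1]], and C = P·diag(−1, −2)·P⁻¹.
Then C^4 = P·diag(1, 16)·P⁻¹ = [[−1, 0], [1, 16]] · [[−1, 0], [1, 1]] = [[1, 0], [15, 16]].

0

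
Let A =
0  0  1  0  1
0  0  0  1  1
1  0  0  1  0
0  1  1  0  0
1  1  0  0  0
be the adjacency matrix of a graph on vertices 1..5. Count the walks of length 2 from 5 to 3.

The number of length-2 walks from vertex 5 to vertex 3 is entry (5,3) of A^2, where A is the adjacency matrix.
A^2 = [[2, 1, 0, 1, 0], [1, 2, 1, 0, 0], [0, 1, 2, 0, 1], [1, 0, 0, 2, 1], [0, 0, 1, 1, 2]]

1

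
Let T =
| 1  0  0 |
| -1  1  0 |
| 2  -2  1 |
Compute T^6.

T = I + N where N = [[0, 0, 0], [-1, 0, 0], [2, -2, 0]] is strictly lower-triangular, so N^3 = 0.
(I + N)^6 = I + 6·N + 15·N^2 = [[1, 0, 0], [-6, 1, 0], [42, -12, 1]].

[[1, 0, 0], [-6, 1, 0], [42, -12, 1]]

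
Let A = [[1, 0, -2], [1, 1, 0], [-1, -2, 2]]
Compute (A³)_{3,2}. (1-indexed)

-18

A² = [[3, 4, -6], [2, 1, -2], [-5, -6, 6]]
A³ = [[13, 16, -18], [5, 5, -8], [-17, -18, 22]]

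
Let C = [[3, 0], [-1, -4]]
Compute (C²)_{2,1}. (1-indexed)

1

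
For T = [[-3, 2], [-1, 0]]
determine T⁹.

[[-1023, 1022], [-511, 510]]

tr T = -3 and det T = 2, so the characteristic polynomial is λ² − (-3)λ + (2) with roots -1 and -2.
Eigenvectors give P = [[1, 2], [1, 1]] with P⁻¹ = [[-1, 2], [1, -1]], and T = P·diag(-1, -2)·P⁻¹.
Then T⁹ = P·diag(-1, -512)·P⁻¹ = [[-1, -1024], [-1, -512]] · [[-1, 2], [1, -1]] = [[-1023, 1022], [-511, 510]].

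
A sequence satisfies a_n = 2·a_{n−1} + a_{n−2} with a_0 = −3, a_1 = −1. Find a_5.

−65

With companion matrix Q = [[2, 1], [1, 0]], [a_n, a_{n−1}]ᵀ = Q·[a_{n−1}, a_{n−2}]ᵀ, so [a_5, a_4]ᵀ = Q⁴·[a_1, a_0]ᵀ.
Q⁴ = [[29, 12], [12, 5]], giving [a_5, a_4]ᵀ = [[−65], [−27]].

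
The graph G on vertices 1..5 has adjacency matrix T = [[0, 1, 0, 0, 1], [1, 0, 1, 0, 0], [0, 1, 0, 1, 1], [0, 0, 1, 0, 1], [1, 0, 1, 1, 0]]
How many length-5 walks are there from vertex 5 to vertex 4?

22

The number of length-5 walks from vertex 5 to vertex 4 is entry (5,4) of T⁵, where T is the adjacency matrix.
T² = [[2, 0, 2, 1, 0], [0, 2, 0, 1, 2], [2, 0, 3, 1, 1], [1, 1, 1, 2, 1], [0, 2, 1, 1, 3]]
T³ = [[0, 4, 1, 2, 5], [4, 0, 5, 2, 1], [1, 5, 2, 4, 6], [2, 2, 4, 2, 4], [5, 1, 6, 4, 2]]
T⁴ = [[9, 1, 11, 6, 3], [1, 9, 3, 6, 11], [11, 3, 15, 8, 7], [6, 6, 8, 8, 8], [3, 11, 7, 8, 15]]
T⁵ = [[4, 20, 10, 14, 26], [20, 4, 26, 14, 10], [10, 26, 18, 22, 34], [14, 14, 22, 16, 22], [26, 10, 34, 22, 18]]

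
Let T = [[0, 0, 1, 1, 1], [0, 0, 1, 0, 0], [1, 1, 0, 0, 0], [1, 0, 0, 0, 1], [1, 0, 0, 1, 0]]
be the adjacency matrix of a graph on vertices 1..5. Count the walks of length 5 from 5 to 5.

The number of length-5 walks from vertex 5 to vertex 5 is entry (5,5) of T⁵, where T is the adjacency matrix.
T² = [[3, 1, 0, 1, 1], [1, 1, 0, 0, 0], [0, 0, 2, 1, 1], [1, 0, 1, 2, 1], [1, 0, 1, 1, 2]]
T³ = [[2, 0, 4, 4, 4], [0, 0, 2, 1, 1], [4, 2, 0, 1, 1], [4, 1, 1, 2, 3], [4, 1, 1, 3, 2]]
T⁴ = [[12, 4, 2, 6, 6], [4, 2, 0, 1, 1], [2, 0, 6, 5, 5], [6, 1, 5, 7, 6], [6, 1, 5, 6, 7]]
T⁵ = [[14, 2, 16, 18, 18], [2, 0, 6, 5, 5], [16, 6, 2, 7, 7], [18, 5, 7, 12, 13], [18, 5, 7, 13, 12]]

12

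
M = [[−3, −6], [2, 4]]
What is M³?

[[−3, −6], [2, 4]]

M² = M (a projection; rank 1, trace 1), so M³ = M.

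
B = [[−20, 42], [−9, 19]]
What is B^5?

[[−230, 462], [−99, 199]]

tr B = −1 and det B = −2, so the characteristic polynomial is λ² − (−1)λ + (−2) with roots 1 and −2.
Eigenvectors give P = [[2, 7], [1, 3]] with P⁻¹ = [[−3, 7], [1, −2]], and B = P·diag(1, −2)·P⁻¹.
Then B^5 = P·diag(1, −32)·P⁻¹ = [[2, −224], [1, −96]] · [[−3, 7], [1, −2]] = [[−230, 462], [−99, 199]].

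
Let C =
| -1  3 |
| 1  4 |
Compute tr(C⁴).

431

C² = [[4, 9], [3, 19]]
C³ = [[5, 48], [16, 85]]
C⁴ = [[43, 207], [69, 388]]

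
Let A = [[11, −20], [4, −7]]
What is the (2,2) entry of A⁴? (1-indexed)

−319

tr A = 4 and det A = 3, so the characteristic polynomial is λ² − (4)λ + (3) with roots 1 and 3.
Eigenvectors give P = [[2, 5], [1, 2]] with P⁻¹ = [[−2, 5], [1, −2]], and A = P·diag(1, 3)·P⁻¹.
Then A⁴ = P·diag(1, 81)·P⁻¹ = [[2, 405], [1, 162]] · [[−2, 5], [1, −2]] = [[401, −800], [160, −319]].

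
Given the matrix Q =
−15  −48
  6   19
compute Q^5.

tr Q = 4 and det Q = 3, so the characteristic polynomial is λ² − (4)λ + (3) with roots 3 and 1.
Eigenvectors give P = [[8, −3], [−3, 1]] with P⁻¹ = [[−1, −3], [−3, −8]], and Q = P·diag(3, 1)·P⁻¹.
Then Q^5 = P·diag(243, 1)·P⁻¹ = [[1944, −3], [−729, 1]] · [[−1, −3], [−3, −8]] = [[−1935, −5808], [726, 2179]].

[[−1935, −5808], [726, 2179]]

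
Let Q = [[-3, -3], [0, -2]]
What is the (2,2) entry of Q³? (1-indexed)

Q² = [[9, 15], [0, 4]]
Q³ = [[-27, -57], [0, -8]]

-8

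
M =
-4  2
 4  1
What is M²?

[[24, -6], [-12, 9]]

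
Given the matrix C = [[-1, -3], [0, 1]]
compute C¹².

C² = I (check: tr C = 0 and det C = -1), so C¹² = I since 12 is even.

[[1, 0], [0, 1]]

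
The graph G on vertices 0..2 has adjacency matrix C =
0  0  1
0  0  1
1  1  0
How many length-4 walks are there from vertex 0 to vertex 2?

The number of length-4 walks from vertex 0 to vertex 2 is entry (0,2) of C^4, where C is the adjacency matrix.
C^2 = [[1, 1, 0], [1, 1, 0], [0, 0, 2]]
C^3 = [[0, 0, 2], [0, 0, 2], [2, 2, 0]]
C^4 = [[2, 2, 0], [2, 2, 0], [0, 0, 4]]

0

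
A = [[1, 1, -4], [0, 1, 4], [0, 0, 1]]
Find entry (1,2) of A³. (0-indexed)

A = I + N where N = [[0, 1, -4], [0, 0, 4], [0, 0, 0]] is strictly upper-triangular, so N³ = 0.
(I + N)³ = I + 3·N + 3·N² = [[1, 3, 0], [0, 1, 12], [0, 0, 1]].

12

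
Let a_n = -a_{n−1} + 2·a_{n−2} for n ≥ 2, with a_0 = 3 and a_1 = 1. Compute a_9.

With companion matrix A = [[-1, 2], [1, 0]], [a_n, a_{n−1}]ᵀ = A·[a_{n−1}, a_{n−2}]ᵀ, so [a_9, a_8]ᵀ = A⁸·[a_1, a_0]ᵀ.
A⁸ = [[171, -170], [-85, 86]], giving [a_9, a_8]ᵀ = [[-339], [173]].

-339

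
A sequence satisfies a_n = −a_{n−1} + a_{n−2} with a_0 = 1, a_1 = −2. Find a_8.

With companion matrix C = [[−1, 1], [1, 0]], [a_n, a_{n−1}]ᵀ = C·[a_{n−1}, a_{n−2}]ᵀ, so [a_8, a_7]ᵀ = C⁷·[a_1, a_0]ᵀ.
C⁷ = [[−21, 13], [13, −8]], giving [a_8, a_7]ᵀ = [[55], [−34]].

55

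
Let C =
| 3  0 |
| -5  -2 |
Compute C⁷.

tr C = 1 and det C = -6, so the characteristic polynomial is λ² − (1)λ + (-6) with roots -2 and 3.
Eigenvectors give P = [[0, -1], [-1, 1]] with P⁻¹ = [[-1, -1], [-1, 0]], and C = P·diag(-2, 3)·P⁻¹.
Then C⁷ = P·diag(-128, 2187)·P⁻¹ = [[0, -2187], [128, 2187]] · [[-1, -1], [-1, 0]] = [[2187, 0], [-2315, -128]].

[[2187, 0], [-2315, -128]]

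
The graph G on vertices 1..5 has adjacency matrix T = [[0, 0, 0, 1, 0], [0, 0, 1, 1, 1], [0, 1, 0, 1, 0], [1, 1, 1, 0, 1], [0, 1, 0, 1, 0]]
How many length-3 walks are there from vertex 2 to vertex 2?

The number of length-3 walks from vertex 2 to vertex 2 is entry (2,2) of T^3, where T is the adjacency matrix.
T^2 = [[1, 1, 1, 0, 1], [1, 3, 1, 2, 1], [1, 1, 2, 1, 2], [0, 2, 1, 4, 1], [1, 1, 2, 1, 2]]
T^3 = [[0, 2, 1, 4, 1], [2, 4, 5, 6, 5], [1, 5, 2, 6, 2], [4, 6, 6, 4, 6], [1, 5, 2, 6, 2]]

4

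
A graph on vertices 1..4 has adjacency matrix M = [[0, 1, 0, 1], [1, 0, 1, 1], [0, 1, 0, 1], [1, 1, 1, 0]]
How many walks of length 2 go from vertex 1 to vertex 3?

The number of length-2 walks from vertex 1 to vertex 3 is entry (1,3) of M², where M is the adjacency matrix.
M² = [[2, 1, 2, 1], [1, 3, 1, 2], [2, 1, 2, 1], [1, 2, 1, 3]]

2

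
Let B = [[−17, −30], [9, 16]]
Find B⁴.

tr B = −1 and det B = −2, so the characteristic polynomial is λ² − (−1)λ + (−2) with roots 1 and −2.
Eigenvectors give P = [[5, 2], [−3, −1]] with P⁻¹ = [[−1, −2], [3, 5]], and B = P·diag(1, −2)·P⁻¹.
Then B⁴ = P·diag(1, 16)·P⁻¹ = [[5, 32], [−3, −16]] · [[−1, −2], [3, 5]] = [[91, 150], [−45, −74]].

[[91, 150], [−45, −74]]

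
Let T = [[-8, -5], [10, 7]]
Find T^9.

tr T = -1 and det T = -6, so the characteristic polynomial is λ² − (-1)λ + (-6) with roots -3 and 2.
Eigenvectors give P = [[-1, 1], [1, -2]] with P⁻¹ = [[-2, -1], [-1, -1]], and T = P·diag(-3, 2)·P⁻¹.
Then T^9 = P·diag(-19683, 512)·P⁻¹ = [[19683, 512], [-19683, -1024]] · [[-2, -1], [-1, -1]] = [[-39878, -20195], [40390, 20707]].

[[-39878, -20195], [40390, 20707]]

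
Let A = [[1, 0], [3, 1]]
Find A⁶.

[[1, 0], [18, 1]]

A = I + N where N = [[0, 0], [3, 0]] is strictly lower-triangular, so N² = 0.
(I + N)⁶ = I + 6·N = [[1, 0], [18, 1]].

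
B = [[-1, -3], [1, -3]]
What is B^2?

[[-2, 12], [-4, 6]]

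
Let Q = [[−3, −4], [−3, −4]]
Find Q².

[[21, 28], [21, 28]]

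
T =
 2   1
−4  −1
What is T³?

[[−4, −1], [4, −1]]

T² = [[0, 1], [−4, −3]]
T³ = [[−4, −1], [4, −1]]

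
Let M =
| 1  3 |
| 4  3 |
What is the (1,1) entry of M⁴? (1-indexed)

361

M² = [[13, 12], [16, 21]]
M³ = [[61, 75], [100, 111]]
M⁴ = [[361, 408], [544, 633]]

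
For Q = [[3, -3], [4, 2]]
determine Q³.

Q² = [[-3, -15], [20, -8]]
Q³ = [[-69, -21], [28, -76]]

[[-69, -21], [28, -76]]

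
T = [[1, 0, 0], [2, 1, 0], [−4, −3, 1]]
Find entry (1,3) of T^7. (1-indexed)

T = I + N where N = [[0, 0, 0], [2, 0, 0], [−4, −3, 0]] is strictly lower-triangular, so N^3 = 0.
(I + N)^7 = I + 7·N + 21·N^2 = [[1, 0, 0], [14, 1, 0], [−154, −21, 1]].

0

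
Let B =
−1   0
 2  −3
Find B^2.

[[1, 0], [−8, 9]]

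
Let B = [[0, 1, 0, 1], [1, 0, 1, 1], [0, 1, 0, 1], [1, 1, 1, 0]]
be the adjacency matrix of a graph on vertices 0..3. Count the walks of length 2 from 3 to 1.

The number of length-2 walks from vertex 3 to vertex 1 is entry (3,1) of B², where B is the adjacency matrix.
B² = [[2, 1, 2, 1], [1, 3, 1, 2], [2, 1, 2, 1], [1, 2, 1, 3]]

2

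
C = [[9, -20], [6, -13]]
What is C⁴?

[[-399, 800], [-240, 481]]

tr C = -4 and det C = 3, so the characteristic polynomial is λ² − (-4)λ + (3) with roots -1 and -3.
Eigenvectors give P = [[2, -5], [1, -3]] with P⁻¹ = [[3, -5], [1, -2]], and C = P·diag(-1, -3)·P⁻¹.
Then C⁴ = P·diag(1, 81)·P⁻¹ = [[2, -405], [1, -243]] · [[3, -5], [1, -2]] = [[-399, 800], [-240, 481]].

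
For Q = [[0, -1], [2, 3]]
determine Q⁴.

[[-14, -15], [30, 31]]

tr Q = 3 and det Q = 2, so the characteristic polynomial is λ² − (3)λ + (2) with roots 1 and 2.
Eigenvectors give P = [[-1, -1], [1, 2]] with P⁻¹ = [[-2, -1], [1, 1]], and Q = P·diag(1, 2)·P⁻¹.
Then Q⁴ = P·diag(1, 16)·P⁻¹ = [[-1, -16], [1, 32]] · [[-2, -1], [1, 1]] = [[-14, -15], [30, 31]].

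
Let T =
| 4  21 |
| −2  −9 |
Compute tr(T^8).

tr T = −5 and det T = 6, so the characteristic polynomial is λ² − (−5)λ + (6) with roots −3 and −2.
Eigenvectors give P = [[3, −7], [−1, 2]] with P⁻¹ = [[−2, −7], [−1, −3]], and T = P·diag(−3, −2)·P⁻¹.
Then T^8 = P·diag(6561, 256)·P⁻¹ = [[19683, −1792], [−6561, 512]] · [[−2, −7], [−1, −3]] = [[−37574, −132405], [12610, 44391]].

6817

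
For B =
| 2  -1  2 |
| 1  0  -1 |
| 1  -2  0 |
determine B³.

[[9, -15, 16], [5, -5, 1], [3, -8, 1]]

B² = [[5, -6, 5], [1, 1, 2], [0, -1, 4]]
B³ = [[9, -15, 16], [5, -5, 1], [3, -8, 1]]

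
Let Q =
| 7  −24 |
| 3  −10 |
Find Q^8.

[[−2039, 6120], [−765, 2296]]

tr Q = −3 and det Q = 2, so the characteristic polynomial is λ² − (−3)λ + (2) with roots −1 and −2.
Eigenvectors give P = [[3, −8], [1, −3]] with P⁻¹ = [[3, −8], [1, −3]], and Q = P·diag(−1, −2)·P⁻¹.
Then Q^8 = P·diag(1, 256)·P⁻¹ = [[3, −2048], [1, −768]] · [[3, −8], [1, −3]] = [[−2039, 6120], [−765, 2296]].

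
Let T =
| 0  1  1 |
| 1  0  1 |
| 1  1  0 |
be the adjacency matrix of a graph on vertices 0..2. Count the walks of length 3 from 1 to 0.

The number of length-3 walks from vertex 1 to vertex 0 is entry (1,0) of T³, where T is the adjacency matrix.
T² = [[2, 1, 1], [1, 2, 1], [1, 1, 2]]
T³ = [[2, 3, 3], [3, 2, 3], [3, 3, 2]]

3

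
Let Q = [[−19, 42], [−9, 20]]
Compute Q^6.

tr Q = 1 and det Q = −2, so the characteristic polynomial is λ² − (1)λ + (−2) with roots −1 and 2.
Eigenvectors give P = [[7, 2], [3, 1]] with P⁻¹ = [[1, −2], [−3, 7]], and Q = P·diag(−1, 2)·P⁻¹.
Then Q^6 = P·diag(1, 64)·P⁻¹ = [[7, 128], [3, 64]] · [[1, −2], [−3, 7]] = [[−377, 882], [−189, 442]].

[[−377, 882], [−189, 442]]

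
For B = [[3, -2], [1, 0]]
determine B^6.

tr B = 3 and det B = 2, so the characteristic polynomial is λ² − (3)λ + (2) with roots 2 and 1.
Eigenvectors give P = [[2, 1], [1, 1]] with P⁻¹ = [[1, -1], [-1, 2]], and B = P·diag(2, 1)·P⁻¹.
Then B^6 = P·diag(64, 1)·P⁻¹ = [[128, 1], [64, 1]] · [[1, -1], [-1, 2]] = [[127, -126], [63, -62]].

[[127, -126], [63, -62]]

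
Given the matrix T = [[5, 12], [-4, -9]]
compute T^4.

tr T = -4 and det T = 3, so the characteristic polynomial is λ² − (-4)λ + (3) with roots -3 and -1.
Eigenvectors give P = [[-3, -2], [2, 1]] with P⁻¹ = [[1, 2], [-2, -3]], and T = P·diag(-3, -1)·P⁻¹.
Then T^4 = P·diag(81, 1)·P⁻¹ = [[-243, -2], [162, 1]] · [[1, 2], [-2, -3]] = [[-239, -480], [160, 321]].

[[-239, -480], [160, 321]]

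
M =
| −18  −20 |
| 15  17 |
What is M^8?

tr M = −1 and det M = −6, so the characteristic polynomial is λ² − (−1)λ + (−6) with roots −3 and 2.
Eigenvectors give P = [[4, −1], [−3, 1]] with P⁻¹ = [[1, 1], [3, 4]], and M = P·diag(−3, 2)·P⁻¹.
Then M^8 = P·diag(6561, 256)·P⁻¹ = [[26244, −256], [−19683, 256]] · [[1, 1], [3, 4]] = [[25476, 25220], [−18915, −18659]].

[[25476, 25220], [−18915, −18659]]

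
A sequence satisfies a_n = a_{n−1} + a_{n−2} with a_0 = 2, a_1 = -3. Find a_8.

With companion matrix B = [[1, 1], [1, 0]], [a_n, a_{n−1}]ᵀ = B·[a_{n−1}, a_{n−2}]ᵀ, so [a_8, a_7]ᵀ = B⁷·[a_1, a_0]ᵀ.
B⁷ = [[21, 13], [13, 8]], giving [a_8, a_7]ᵀ = [[-37], [-23]].

-37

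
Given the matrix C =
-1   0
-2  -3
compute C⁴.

[[1, 0], [80, 81]]

tr C = -4 and det C = 3, so the characteristic polynomial is λ² − (-4)λ + (3) with roots -1 and -3.
Eigenvectors give P = [[1, 0], [-1, -1]] with P⁻¹ = [[1, 0], [-1, -1]], and C = P·diag(-1, -3)·P⁻¹.
Then C⁴ = P·diag(1, 81)·P⁻¹ = [[1, 0], [-1, -81]] · [[1, 0], [-1, -1]] = [[1, 0], [80, 81]].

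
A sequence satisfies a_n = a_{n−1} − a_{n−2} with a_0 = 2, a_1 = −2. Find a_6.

2

With companion matrix Q = [[1, −1], [1, 0]], [a_n, a_{n−1}]ᵀ = Q·[a_{n−1}, a_{n−2}]ᵀ, so [a_6, a_5]ᵀ = Q⁵·[a_1, a_0]ᵀ.
Q⁵ = [[0, 1], [−1, 1]], giving [a_6, a_5]ᵀ = [[2], [4]].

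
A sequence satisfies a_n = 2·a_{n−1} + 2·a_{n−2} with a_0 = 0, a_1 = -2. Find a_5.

-88

With companion matrix A = [[2, 2], [1, 0]], [a_n, a_{n−1}]ᵀ = A·[a_{n−1}, a_{n−2}]ᵀ, so [a_5, a_4]ᵀ = A⁴·[a_1, a_0]ᵀ.
A⁴ = [[44, 32], [16, 12]], giving [a_5, a_4]ᵀ = [[-88], [-32]].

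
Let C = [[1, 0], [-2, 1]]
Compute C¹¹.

[[1, 0], [-22, 1]]

C = I + N where N = [[0, 0], [-2, 0]] is strictly lower-triangular, so N² = 0.
(I + N)¹¹ = I + 11·N = [[1, 0], [-22, 1]].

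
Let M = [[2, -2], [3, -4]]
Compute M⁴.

M² = [[-2, 4], [-6, 10]]
M³ = [[8, -12], [18, -28]]
M⁴ = [[-20, 32], [-48, 76]]

[[-20, 32], [-48, 76]]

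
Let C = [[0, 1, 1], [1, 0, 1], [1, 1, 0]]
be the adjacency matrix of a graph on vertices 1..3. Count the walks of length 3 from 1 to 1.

2

The number of length-3 walks from vertex 1 to vertex 1 is entry (1,1) of C³, where C is the adjacency matrix.
C² = [[2, 1, 1], [1, 2, 1], [1, 1, 2]]
C³ = [[2, 3, 3], [3, 2, 3], [3, 3, 2]]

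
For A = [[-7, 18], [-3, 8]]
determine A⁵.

tr A = 1 and det A = -2, so the characteristic polynomial is λ² − (1)λ + (-2) with roots -1 and 2.
Eigenvectors give P = [[3, -2], [1, -1]] with P⁻¹ = [[1, -2], [1, -3]], and A = P·diag(-1, 2)·P⁻¹.
Then A⁵ = P·diag(-1, 32)·P⁻¹ = [[-3, -64], [-1, -32]] · [[1, -2], [1, -3]] = [[-67, 198], [-33, 98]].

[[-67, 198], [-33, 98]]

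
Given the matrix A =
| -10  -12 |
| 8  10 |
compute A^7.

tr A = 0 and det A = -4, so the characteristic polynomial is λ² − (0)λ + (-4) with roots -2 and 2.
Eigenvectors give P = [[3, -1], [-2, 1]] with P⁻¹ = [[1, 1], [2, 3]], and A = P·diag(-2, 2)·P⁻¹.
Then A^7 = P·diag(-128, 128)·P⁻¹ = [[-384, -128], [256, 128]] · [[1, 1], [2, 3]] = [[-640, -768], [512, 640]].

[[-640, -768], [512, 640]]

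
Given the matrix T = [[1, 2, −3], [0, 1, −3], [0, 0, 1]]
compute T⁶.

T = I + N where N = [[0, 2, −3], [0, 0, −3], [0, 0, 0]] is strictly upper-triangular, so N³ = 0.
(I + N)⁶ = I + 6·N + 15·N² = [[1, 12, −108], [0, 1, −18], [0, 0, 1]].

[[1, 12, −108], [0, 1, −18], [0, 0, 1]]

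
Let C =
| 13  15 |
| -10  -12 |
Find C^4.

[[211, 195], [-130, -114]]

tr C = 1 and det C = -6, so the characteristic polynomial is λ² − (1)λ + (-6) with roots 3 and -2.
Eigenvectors give P = [[3, -1], [-2, 1]] with P⁻¹ = [[1, 1], [2, 3]], and C = P·diag(3, -2)·P⁻¹.
Then C^4 = P·diag(81, 16)·P⁻¹ = [[243, -16], [-162, 16]] · [[1, 1], [2, 3]] = [[211, 195], [-130, -114]].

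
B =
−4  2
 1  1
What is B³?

B² = [[18, −6], [−3, 3]]
B³ = [[−78, 30], [15, −3]]

[[−78, 30], [15, −3]]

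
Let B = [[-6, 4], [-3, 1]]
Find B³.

tr B = -5 and det B = 6, so the characteristic polynomial is λ² − (-5)λ + (6) with roots -2 and -3.
Eigenvectors give P = [[-1, -4], [-1, -3]] with P⁻¹ = [[3, -4], [-1, 1]], and B = P·diag(-2, -3)·P⁻¹.
Then B³ = P·diag(-8, -27)·P⁻¹ = [[8, 108], [8, 81]] · [[3, -4], [-1, 1]] = [[-84, 76], [-57, 49]].

[[-84, 76], [-57, 49]]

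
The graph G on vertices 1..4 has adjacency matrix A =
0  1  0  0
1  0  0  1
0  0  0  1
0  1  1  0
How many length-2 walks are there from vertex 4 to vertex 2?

0

The number of length-2 walks from vertex 4 to vertex 2 is entry (4,2) of A², where A is the adjacency matrix.
A² = [[1, 0, 0, 1], [0, 2, 1, 0], [0, 1, 1, 0], [1, 0, 0, 2]]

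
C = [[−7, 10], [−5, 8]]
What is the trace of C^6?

793

tr C = 1 and det C = −6, so the characteristic polynomial is λ² − (1)λ + (−6) with roots −2 and 3.
Eigenvectors give P = [[2, −1], [1, −1]] with P⁻¹ = [[1, −1], [1, −2]], and C = P·diag(−2, 3)·P⁻¹.
Then C^6 = P·diag(64, 729)·P⁻¹ = [[128, −729], [64, −729]] · [[1, −1], [1, −2]] = [[−601, 1330], [−665, 1394]].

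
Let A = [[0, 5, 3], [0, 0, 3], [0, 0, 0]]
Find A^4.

[[0, 0, 0], [0, 0, 0], [0, 0, 0]]

A is strictly triangular, hence nilpotent: A^3 = 0, so A^4 = 0.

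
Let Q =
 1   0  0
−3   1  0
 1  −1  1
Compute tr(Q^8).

3

Q = I + N where N = [[0, 0, 0], [−3, 0, 0], [1, −1, 0]] is strictly lower-triangular, so N^3 = 0.
(I + N)^8 = I + 8·N + 28·N^2 = [[1, 0, 0], [−24, 1, 0], [92, −8, 1]].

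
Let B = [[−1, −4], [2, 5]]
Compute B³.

[[−25, −52], [26, 53]]

tr B = 4 and det B = 3, so the characteristic polynomial is λ² − (4)λ + (3) with roots 1 and 3.
Eigenvectors give P = [[−2, −1], [1, 1]] with P⁻¹ = [[−1, −1], [1, 2]], and B = P·diag(1, 3)·P⁻¹.
Then B³ = P·diag(1, 27)·P⁻¹ = [[−2, −27], [1, 27]] · [[−1, −1], [1, 2]] = [[−25, −52], [26, 53]].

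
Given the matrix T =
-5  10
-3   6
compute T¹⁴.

T² = T (a projection; rank 1, trace 1), so T¹⁴ = T.

[[-5, 10], [-3, 6]]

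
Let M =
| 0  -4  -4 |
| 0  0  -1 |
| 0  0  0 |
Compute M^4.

[[0, 0, 0], [0, 0, 0], [0, 0, 0]]

M is strictly triangular, hence nilpotent: M^3 = 0, so M^4 = 0.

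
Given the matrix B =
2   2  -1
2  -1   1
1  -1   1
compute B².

[[7, 3, -1], [3, 4, -2], [1, 2, -1]]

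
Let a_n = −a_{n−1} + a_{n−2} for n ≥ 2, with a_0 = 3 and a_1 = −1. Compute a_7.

−37

With companion matrix A = [[−1, 1], [1, 0]], [a_n, a_{n−1}]ᵀ = A·[a_{n−1}, a_{n−2}]ᵀ, so [a_7, a_6]ᵀ = A⁶·[a_1, a_0]ᵀ.
A⁶ = [[13, −8], [−8, 5]], giving [a_7, a_6]ᵀ = [[−37], [23]].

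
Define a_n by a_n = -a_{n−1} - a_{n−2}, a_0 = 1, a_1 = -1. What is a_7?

-1

With companion matrix M = [[-1, -1], [1, 0]], [a_n, a_{n−1}]ᵀ = M·[a_{n−1}, a_{n−2}]ᵀ, so [a_7, a_6]ᵀ = M⁶·[a_1, a_0]ᵀ.
M⁶ = [[1, 0], [0, 1]], giving [a_7, a_6]ᵀ = [[-1], [1]].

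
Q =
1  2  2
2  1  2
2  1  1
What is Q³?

[[37, 32, 38], [38, 31, 38], [32, 25, 31]]

Q² = [[9, 6, 8], [8, 7, 8], [6, 6, 7]]
Q³ = [[37, 32, 38], [38, 31, 38], [32, 25, 31]]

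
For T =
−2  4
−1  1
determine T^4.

T^2 = [[0, −4], [1, −3]]
T^3 = [[4, −4], [1, 1]]
T^4 = [[−4, 12], [−3, 5]]

[[−4, 12], [−3, 5]]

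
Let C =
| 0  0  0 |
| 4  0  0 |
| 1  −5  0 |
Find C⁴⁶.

[[0, 0, 0], [0, 0, 0], [0, 0, 0]]

C is strictly triangular, hence nilpotent: C³ = 0, so C⁴⁶ = 0.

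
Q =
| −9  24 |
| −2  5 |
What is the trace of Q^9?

tr Q = −4 and det Q = 3, so the characteristic polynomial is λ² − (−4)λ + (3) with roots −1 and −3.
Eigenvectors give P = [[3, 4], [1, 1]] with P⁻¹ = [[−1, 4], [1, −3]], and Q = P·diag(−1, −3)·P⁻¹.
Then Q^9 = P·diag(−1, −19683)·P⁻¹ = [[−3, −78732], [−1, −19683]] · [[−1, 4], [1, −3]] = [[−78729, 236184], [−19682, 59045]].

−19684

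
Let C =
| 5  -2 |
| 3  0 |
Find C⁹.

tr C = 5 and det C = 6, so the characteristic polynomial is λ² − (5)λ + (6) with roots 3 and 2.
Eigenvectors give P = [[-1, -2], [-1, -3]] with P⁻¹ = [[-3, 2], [1, -1]], and C = P·diag(3, 2)·P⁻¹.
Then C⁹ = P·diag(19683, 512)·P⁻¹ = [[-19683, -1024], [-19683, -1536]] · [[-3, 2], [1, -1]] = [[58025, -38342], [57513, -37830]].

[[58025, -38342], [57513, -37830]]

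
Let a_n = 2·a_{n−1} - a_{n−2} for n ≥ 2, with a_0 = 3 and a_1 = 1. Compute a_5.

With companion matrix B = [[2, -1], [1, 0]], [a_n, a_{n−1}]ᵀ = B·[a_{n−1}, a_{n−2}]ᵀ, so [a_5, a_4]ᵀ = B⁴·[a_1, a_0]ᵀ.
B⁴ = [[5, -4], [4, -3]], giving [a_5, a_4]ᵀ = [[-7], [-5]].

-7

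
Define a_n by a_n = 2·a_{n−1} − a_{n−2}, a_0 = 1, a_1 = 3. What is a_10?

With companion matrix A = [[2, −1], [1, 0]], [a_n, a_{n−1}]ᵀ = A·[a_{n−1}, a_{n−2}]ᵀ, so [a_10, a_9]ᵀ = A^9·[a_1, a_0]ᵀ.
A^9 = [[10, −9], [9, −8]], giving [a_10, a_9]ᵀ = [[21], [19]].

21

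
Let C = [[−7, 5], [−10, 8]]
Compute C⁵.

tr C = 1 and det C = −6, so the characteristic polynomial is λ² − (1)λ + (−6) with roots 3 and −2.
Eigenvectors give P = [[−1, 1], [−2, 1]] with P⁻¹ = [[1, −1], [2, −1]], and C = P·diag(3, −2)·P⁻¹.
Then C⁵ = P·diag(243, −32)·P⁻¹ = [[−243, −32], [−486, −32]] · [[1, −1], [2, −1]] = [[−307, 275], [−550, 518]].

[[−307, 275], [−550, 518]]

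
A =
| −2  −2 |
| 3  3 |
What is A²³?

[[−2, −2], [3, 3]]

A² = A (a projection; rank 1, trace 1), so A²³ = A.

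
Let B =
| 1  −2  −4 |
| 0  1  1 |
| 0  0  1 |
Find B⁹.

B = I + N where N = [[0, −2, −4], [0, 0, 1], [0, 0, 0]] is strictly upper-triangular, so N³ = 0.
(I + N)⁹ = I + 9·N + 36·N² = [[1, −18, −108], [0, 1, 9], [0, 0, 1]].

[[1, −18, −108], [0, 1, 9], [0, 0, 1]]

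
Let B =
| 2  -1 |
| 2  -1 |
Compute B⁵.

B² = B (a projection; rank 1, trace 1), so B⁵ = B.

[[2, -1], [2, -1]]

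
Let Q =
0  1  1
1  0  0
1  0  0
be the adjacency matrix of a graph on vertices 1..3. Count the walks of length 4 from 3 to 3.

2

The number of length-4 walks from vertex 3 to vertex 3 is entry (3,3) of Q^4, where Q is the adjacency matrix.
Q^2 = [[2, 0, 0], [0, 1, 1], [0, 1, 1]]
Q^3 = [[0, 2, 2], [2, 0, 0], [2, 0, 0]]
Q^4 = [[4, 0, 0], [0, 2, 2], [0, 2, 2]]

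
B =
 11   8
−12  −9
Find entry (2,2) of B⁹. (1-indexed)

tr B = 2 and det B = −3, so the characteristic polynomial is λ² − (2)λ + (−3) with roots 3 and −1.
Eigenvectors give P = [[−1, 2], [1, −3]] with P⁻¹ = [[−3, −2], [−1, −1]], and B = P·diag(3, −1)·P⁻¹.
Then B⁹ = P·diag(19683, −1)·P⁻¹ = [[−19683, −2], [19683, 3]] · [[−3, −2], [−1, −1]] = [[59051, 39368], [−59052, −39369]].

−39369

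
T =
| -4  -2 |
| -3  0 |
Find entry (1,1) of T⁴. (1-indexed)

T² = [[22, 8], [12, 6]]
T³ = [[-112, -44], [-66, -24]]
T⁴ = [[580, 224], [336, 132]]

580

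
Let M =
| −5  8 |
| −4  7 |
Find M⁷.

[[−2189, 4376], [−2188, 4375]]

tr M = 2 and det M = −3, so the characteristic polynomial is λ² − (2)λ + (−3) with roots 3 and −1.
Eigenvectors give P = [[−1, 2], [−1, 1]] with P⁻¹ = [[1, −2], [1, −1]], and M = P·diag(3, −1)·P⁻¹.
Then M⁷ = P·diag(2187, −1)·P⁻¹ = [[−2187, −2], [−2187, −1]] · [[1, −2], [1, −1]] = [[−2189, 4376], [−2188, 4375]].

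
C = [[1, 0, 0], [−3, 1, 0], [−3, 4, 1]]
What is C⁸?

[[1, 0, 0], [−24, 1, 0], [−360, 32, 1]]

C = I + N where N = [[0, 0, 0], [−3, 0, 0], [−3, 4, 0]] is strictly lower-triangular, so N³ = 0.
(I + N)⁸ = I + 8·N + 28·N² = [[1, 0, 0], [−24, 1, 0], [−360, 32, 1]].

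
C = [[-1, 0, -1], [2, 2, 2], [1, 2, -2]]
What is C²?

[[0, -2, 3], [4, 8, -2], [1, 0, 7]]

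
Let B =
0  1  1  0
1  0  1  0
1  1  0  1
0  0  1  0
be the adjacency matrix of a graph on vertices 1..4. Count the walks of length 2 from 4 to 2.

The number of length-2 walks from vertex 4 to vertex 2 is entry (4,2) of B², where B is the adjacency matrix.
B² = [[2, 1, 1, 1], [1, 2, 1, 1], [1, 1, 3, 0], [1, 1, 0, 1]]

1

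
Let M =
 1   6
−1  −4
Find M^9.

tr M = −3 and det M = 2, so the characteristic polynomial is λ² − (−3)λ + (2) with roots −2 and −1.
Eigenvectors give P = [[2, −3], [−1, 1]] with P⁻¹ = [[−1, −3], [−1, −2]], and M = P·diag(−2, −1)·P⁻¹.
Then M^9 = P·diag(−512, −1)·P⁻¹ = [[−1024, 3], [512, −1]] · [[−1, −3], [−1, −2]] = [[1021, 3066], [−511, −1534]].

[[1021, 3066], [−511, −1534]]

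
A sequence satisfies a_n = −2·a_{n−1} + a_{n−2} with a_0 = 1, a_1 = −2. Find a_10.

With companion matrix T = [[−2, 1], [1, 0]], [a_n, a_{n−1}]ᵀ = T·[a_{n−1}, a_{n−2}]ᵀ, so [a_10, a_9]ᵀ = T^9·[a_1, a_0]ᵀ.
T^9 = [[−2378, 985], [985, −408]], giving [a_10, a_9]ᵀ = [[5741], [−2378]].

5741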